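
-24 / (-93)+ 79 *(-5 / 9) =-12173 / 279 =-43.63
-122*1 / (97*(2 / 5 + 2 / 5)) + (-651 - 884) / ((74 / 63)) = -4695835 / 3589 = -1308.40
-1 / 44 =-0.02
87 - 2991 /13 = -1860 /13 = -143.08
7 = 7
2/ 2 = 1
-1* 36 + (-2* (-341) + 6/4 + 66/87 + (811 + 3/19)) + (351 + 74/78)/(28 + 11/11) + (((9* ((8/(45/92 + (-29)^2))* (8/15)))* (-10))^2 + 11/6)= 63262382803313288/42930666100907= 1473.59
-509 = -509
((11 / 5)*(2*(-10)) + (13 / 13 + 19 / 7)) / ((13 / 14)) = -564 / 13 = -43.38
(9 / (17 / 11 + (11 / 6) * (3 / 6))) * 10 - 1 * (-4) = 2636 / 65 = 40.55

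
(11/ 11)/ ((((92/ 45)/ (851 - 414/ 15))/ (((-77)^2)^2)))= 56631549051/ 4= 14157887262.75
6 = 6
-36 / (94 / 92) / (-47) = 1656 / 2209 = 0.75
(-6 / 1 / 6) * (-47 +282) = -235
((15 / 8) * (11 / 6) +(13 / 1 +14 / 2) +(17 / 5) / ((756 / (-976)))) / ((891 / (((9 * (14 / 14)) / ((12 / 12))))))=288007 / 1496880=0.19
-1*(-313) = 313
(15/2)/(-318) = -5/212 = -0.02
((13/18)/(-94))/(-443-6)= 13/759708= 0.00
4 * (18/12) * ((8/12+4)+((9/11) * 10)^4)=394069948/14641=26915.51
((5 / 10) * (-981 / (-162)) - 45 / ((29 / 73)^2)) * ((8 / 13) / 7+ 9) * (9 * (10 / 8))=-35318320985 / 1224496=-28843.15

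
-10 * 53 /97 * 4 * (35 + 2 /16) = -74465 /97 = -767.68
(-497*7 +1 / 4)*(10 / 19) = -69575 / 38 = -1830.92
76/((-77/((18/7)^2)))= -24624/3773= -6.53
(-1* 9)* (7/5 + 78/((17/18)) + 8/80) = -25731/34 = -756.79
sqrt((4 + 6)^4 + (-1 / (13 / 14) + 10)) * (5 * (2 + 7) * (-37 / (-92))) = 1665 * sqrt(422877) / 598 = 1810.59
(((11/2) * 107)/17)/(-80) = -1177/2720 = -0.43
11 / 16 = 0.69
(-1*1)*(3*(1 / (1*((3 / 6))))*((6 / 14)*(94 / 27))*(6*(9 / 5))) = -3384 / 35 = -96.69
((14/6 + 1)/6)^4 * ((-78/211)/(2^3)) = -8125/1845828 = -0.00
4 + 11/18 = 83/18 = 4.61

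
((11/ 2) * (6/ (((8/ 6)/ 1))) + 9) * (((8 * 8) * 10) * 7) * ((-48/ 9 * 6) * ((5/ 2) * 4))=-48384000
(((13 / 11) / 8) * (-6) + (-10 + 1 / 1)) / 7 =-435 / 308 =-1.41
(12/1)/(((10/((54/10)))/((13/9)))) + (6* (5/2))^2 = 5859/25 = 234.36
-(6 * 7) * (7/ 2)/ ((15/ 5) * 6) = -49/ 6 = -8.17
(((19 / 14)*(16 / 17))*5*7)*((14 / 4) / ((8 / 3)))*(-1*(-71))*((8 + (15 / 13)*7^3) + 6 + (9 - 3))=765591225 / 442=1732106.84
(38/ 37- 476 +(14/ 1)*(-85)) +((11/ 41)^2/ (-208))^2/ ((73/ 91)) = -42291249514583917/ 25400562174208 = -1664.97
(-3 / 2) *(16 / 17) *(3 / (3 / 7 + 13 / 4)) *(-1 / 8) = 252 / 1751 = 0.14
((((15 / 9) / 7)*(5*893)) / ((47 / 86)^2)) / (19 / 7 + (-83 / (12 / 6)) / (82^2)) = 1314.34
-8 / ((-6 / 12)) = 16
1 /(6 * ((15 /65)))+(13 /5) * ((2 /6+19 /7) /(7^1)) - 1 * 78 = -335803 /4410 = -76.15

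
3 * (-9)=-27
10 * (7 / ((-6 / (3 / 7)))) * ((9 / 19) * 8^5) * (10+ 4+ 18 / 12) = -1202930.53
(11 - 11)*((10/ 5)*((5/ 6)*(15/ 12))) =0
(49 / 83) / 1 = 49 / 83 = 0.59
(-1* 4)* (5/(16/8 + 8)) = -2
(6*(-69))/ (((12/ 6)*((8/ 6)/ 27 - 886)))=16767/ 71762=0.23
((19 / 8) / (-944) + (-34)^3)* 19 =-5639652713 / 7552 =-746776.05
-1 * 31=-31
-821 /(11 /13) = -10673 /11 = -970.27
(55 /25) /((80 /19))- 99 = -39391 /400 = -98.48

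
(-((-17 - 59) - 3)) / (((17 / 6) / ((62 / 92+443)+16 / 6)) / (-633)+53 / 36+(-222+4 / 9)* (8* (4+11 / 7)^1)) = -258735217860 / 32337236505689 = -0.01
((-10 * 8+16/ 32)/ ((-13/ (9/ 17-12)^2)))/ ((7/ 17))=465075/ 238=1954.10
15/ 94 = 0.16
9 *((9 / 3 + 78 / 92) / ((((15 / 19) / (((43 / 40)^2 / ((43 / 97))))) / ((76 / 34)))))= 799543161 / 3128000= 255.61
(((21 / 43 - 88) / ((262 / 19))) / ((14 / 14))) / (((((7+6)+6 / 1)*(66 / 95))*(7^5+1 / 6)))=-357485 / 12497069618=-0.00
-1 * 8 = -8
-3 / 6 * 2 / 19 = -1 / 19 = -0.05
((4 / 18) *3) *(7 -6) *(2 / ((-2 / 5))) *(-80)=266.67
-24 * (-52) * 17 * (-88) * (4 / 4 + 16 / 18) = -10579712 / 3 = -3526570.67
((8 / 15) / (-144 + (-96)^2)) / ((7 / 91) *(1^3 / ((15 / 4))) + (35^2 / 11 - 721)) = -143 / 1482847884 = -0.00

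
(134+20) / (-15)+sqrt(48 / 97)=-9.56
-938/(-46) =469/23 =20.39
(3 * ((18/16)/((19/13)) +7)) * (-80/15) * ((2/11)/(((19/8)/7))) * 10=-2645440/3971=-666.19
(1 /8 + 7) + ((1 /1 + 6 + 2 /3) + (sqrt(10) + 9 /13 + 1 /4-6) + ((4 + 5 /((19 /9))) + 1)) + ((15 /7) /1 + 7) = sqrt(10) + 1089073 /41496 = 29.41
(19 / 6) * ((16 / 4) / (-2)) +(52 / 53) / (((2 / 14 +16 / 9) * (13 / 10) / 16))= -887 / 19239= -0.05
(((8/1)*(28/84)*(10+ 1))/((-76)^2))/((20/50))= 55/4332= 0.01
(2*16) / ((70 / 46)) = 21.03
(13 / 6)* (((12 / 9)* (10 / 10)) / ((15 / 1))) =26 / 135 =0.19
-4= -4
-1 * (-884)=884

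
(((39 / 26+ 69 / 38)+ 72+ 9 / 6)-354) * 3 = -31599 / 38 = -831.55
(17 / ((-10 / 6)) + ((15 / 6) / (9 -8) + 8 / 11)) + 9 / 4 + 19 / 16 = -3111 / 880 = -3.54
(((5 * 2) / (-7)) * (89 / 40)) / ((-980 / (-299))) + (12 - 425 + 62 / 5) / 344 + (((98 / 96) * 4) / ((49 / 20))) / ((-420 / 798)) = -18764233 / 3539760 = -5.30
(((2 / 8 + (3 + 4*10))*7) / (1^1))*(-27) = -32697 / 4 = -8174.25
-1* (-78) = 78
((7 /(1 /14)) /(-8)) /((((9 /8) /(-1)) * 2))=49 /9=5.44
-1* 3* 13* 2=-78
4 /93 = 0.04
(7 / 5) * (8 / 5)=2.24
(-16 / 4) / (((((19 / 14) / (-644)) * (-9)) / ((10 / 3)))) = -360640 / 513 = -703.00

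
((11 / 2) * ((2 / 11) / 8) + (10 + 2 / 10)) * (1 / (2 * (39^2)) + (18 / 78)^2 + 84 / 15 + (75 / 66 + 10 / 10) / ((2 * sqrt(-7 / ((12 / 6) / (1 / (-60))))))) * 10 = 2773 * sqrt(210) / 88 + 35514283 / 60840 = 1040.38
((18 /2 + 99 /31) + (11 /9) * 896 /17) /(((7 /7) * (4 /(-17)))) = -181685 /558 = -325.60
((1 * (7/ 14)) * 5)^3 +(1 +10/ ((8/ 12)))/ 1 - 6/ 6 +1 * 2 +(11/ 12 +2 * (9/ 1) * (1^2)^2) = 1237/ 24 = 51.54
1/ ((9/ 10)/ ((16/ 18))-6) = -80/ 399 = -0.20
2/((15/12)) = 8/5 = 1.60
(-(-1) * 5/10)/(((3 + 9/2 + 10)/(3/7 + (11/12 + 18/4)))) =491/2940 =0.17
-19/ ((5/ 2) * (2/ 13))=-247/ 5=-49.40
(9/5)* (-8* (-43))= 3096/5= 619.20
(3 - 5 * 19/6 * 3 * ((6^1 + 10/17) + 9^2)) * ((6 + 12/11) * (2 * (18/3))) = -66153204/187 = -353760.45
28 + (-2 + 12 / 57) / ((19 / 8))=9836 / 361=27.25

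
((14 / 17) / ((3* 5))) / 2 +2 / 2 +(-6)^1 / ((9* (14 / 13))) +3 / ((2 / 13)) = 23691 / 1190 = 19.91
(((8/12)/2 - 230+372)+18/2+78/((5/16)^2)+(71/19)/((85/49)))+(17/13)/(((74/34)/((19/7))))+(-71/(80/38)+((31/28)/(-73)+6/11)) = 920.64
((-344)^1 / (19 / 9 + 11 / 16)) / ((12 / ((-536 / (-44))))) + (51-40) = -504389 / 4433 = -113.78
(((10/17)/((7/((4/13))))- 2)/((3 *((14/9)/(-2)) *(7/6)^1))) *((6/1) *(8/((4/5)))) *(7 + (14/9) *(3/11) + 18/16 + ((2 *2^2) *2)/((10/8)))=774582966/833833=928.94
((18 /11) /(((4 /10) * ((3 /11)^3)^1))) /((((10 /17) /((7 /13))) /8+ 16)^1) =287980 /23043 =12.50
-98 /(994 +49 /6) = -84 /859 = -0.10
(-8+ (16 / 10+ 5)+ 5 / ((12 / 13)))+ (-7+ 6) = 181 / 60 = 3.02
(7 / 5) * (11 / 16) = 0.96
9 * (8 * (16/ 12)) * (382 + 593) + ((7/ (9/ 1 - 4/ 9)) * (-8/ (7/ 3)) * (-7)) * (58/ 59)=60758928/ 649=93619.30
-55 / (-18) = 55 / 18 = 3.06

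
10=10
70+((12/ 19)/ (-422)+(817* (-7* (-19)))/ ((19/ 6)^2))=43722148/ 4009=10906.00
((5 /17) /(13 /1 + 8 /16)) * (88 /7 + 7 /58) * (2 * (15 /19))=257650 /590121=0.44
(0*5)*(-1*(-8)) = 0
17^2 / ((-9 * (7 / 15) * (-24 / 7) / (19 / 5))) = 5491 / 72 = 76.26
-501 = -501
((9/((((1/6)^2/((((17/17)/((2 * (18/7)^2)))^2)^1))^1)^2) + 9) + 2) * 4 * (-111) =-6365731045/1259712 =-5053.32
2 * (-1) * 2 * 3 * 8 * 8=-768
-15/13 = -1.15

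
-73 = -73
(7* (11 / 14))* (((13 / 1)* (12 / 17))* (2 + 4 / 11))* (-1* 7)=-14196 / 17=-835.06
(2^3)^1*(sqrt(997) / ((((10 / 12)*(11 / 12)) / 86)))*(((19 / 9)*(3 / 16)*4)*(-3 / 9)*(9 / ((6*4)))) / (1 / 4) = -39216*sqrt(997) / 55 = -22513.77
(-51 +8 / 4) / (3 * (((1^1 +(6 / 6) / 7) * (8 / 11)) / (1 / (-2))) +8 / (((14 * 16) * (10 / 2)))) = 9.84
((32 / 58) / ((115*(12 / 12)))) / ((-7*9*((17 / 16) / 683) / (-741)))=36.27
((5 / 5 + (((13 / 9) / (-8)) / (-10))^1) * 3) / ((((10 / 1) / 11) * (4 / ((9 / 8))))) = 24189 / 25600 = 0.94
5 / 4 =1.25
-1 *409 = -409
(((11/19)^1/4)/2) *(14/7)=11/76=0.14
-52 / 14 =-26 / 7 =-3.71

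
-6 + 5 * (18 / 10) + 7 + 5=15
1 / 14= 0.07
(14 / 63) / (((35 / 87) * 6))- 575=-181096 / 315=-574.91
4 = 4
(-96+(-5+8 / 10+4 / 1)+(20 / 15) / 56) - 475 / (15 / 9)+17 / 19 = -1517323 / 3990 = -380.28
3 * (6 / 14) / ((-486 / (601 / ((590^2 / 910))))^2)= 427300783 / 31800802208400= 0.00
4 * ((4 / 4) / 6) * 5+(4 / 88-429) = -28091 / 66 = -425.62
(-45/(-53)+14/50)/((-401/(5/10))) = -748/531325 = -0.00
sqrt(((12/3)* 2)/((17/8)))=8* sqrt(17)/17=1.94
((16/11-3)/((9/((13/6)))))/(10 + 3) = -17/594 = -0.03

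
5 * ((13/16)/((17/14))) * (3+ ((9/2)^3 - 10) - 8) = 277095/1088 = 254.68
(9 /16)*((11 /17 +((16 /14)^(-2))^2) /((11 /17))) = 1.07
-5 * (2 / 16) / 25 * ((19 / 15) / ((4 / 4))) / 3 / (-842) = 19 / 1515600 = 0.00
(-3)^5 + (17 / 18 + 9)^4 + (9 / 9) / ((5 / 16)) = 5007262181 / 524880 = 9539.82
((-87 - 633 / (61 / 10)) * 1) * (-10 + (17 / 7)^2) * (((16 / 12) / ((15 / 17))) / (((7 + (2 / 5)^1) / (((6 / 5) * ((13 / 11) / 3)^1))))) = 459490824 / 6082615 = 75.54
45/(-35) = -9/7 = -1.29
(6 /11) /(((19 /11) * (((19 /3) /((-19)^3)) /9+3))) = 1539 /14620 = 0.11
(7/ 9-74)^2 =434281/ 81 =5361.49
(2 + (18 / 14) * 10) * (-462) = -6864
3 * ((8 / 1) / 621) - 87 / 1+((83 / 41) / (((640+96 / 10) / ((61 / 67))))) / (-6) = -321220807247 / 3693813984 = -86.96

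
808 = 808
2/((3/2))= 4/3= 1.33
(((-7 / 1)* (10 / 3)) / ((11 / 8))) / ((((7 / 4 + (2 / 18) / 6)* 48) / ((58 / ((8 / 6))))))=-18270 / 2101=-8.70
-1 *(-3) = 3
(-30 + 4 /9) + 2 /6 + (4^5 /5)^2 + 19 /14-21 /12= 264054577 /6300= 41913.42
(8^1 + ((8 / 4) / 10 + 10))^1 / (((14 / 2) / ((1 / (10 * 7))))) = 13 / 350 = 0.04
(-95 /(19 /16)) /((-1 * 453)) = 80 /453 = 0.18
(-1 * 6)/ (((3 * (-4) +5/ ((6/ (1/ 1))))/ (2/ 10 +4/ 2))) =396/ 335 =1.18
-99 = -99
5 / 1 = 5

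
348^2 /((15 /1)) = 40368 /5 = 8073.60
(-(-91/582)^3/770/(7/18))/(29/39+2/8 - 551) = -199927/8613908168030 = -0.00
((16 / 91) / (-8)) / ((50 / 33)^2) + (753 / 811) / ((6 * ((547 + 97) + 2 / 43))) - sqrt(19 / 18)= -sqrt(38) / 6 - 23844907351 / 2554806117500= -1.04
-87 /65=-1.34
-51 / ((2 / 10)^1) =-255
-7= -7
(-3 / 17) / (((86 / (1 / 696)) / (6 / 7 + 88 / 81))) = -0.00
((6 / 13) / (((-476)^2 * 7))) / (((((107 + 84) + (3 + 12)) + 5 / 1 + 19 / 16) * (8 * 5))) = 3 / 87499402900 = 0.00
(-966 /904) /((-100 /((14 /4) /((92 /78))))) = 5733 /180800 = 0.03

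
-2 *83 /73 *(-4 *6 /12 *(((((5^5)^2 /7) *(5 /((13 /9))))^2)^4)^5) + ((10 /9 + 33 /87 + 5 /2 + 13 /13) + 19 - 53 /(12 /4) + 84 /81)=2706650165536259806444581924673651047720223890662596344699314665978011539070944252821935358000995852616323001951120395540506599174569603039156066454404913557252320178102292106986093098949062883243794196551675254689735839322851229354325881961515276783600347241789926752619040735582427065616882401644539132934653530623493110691347798040436125176195560071 /262887726568544426934528290754837976416825887409942140681131381643355081299191943118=10295840741087383183853500000000000000000000000000000000000000000000000000000000000000000000000000000000000000000000000000000000000000000000000000000000000000000000000000000000000000000000000000000000000000000000000000000000000000000000000000000000000000000000000000000.00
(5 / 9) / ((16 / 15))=25 / 48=0.52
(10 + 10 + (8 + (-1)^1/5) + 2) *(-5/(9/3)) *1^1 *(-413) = 61537/3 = 20512.33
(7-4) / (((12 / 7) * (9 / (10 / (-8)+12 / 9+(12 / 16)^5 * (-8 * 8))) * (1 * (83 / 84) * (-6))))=35525 / 71712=0.50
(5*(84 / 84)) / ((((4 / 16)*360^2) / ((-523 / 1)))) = -523 / 6480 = -0.08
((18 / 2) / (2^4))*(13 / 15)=39 / 80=0.49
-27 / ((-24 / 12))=27 / 2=13.50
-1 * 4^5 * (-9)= 9216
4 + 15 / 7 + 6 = 85 / 7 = 12.14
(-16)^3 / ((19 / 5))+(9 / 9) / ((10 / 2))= -102381 / 95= -1077.69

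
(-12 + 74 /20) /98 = -83 /980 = -0.08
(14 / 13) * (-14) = -15.08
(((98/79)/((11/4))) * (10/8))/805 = 14/19987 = 0.00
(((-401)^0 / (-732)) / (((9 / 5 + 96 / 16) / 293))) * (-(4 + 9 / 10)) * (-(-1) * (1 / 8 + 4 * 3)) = 1392629 / 456768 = 3.05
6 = 6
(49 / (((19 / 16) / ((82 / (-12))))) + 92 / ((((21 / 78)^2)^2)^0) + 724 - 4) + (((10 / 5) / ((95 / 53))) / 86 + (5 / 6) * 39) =562.55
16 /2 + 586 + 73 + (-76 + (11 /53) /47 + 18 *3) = 645.00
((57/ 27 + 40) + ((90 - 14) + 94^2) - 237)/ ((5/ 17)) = 1333718/ 45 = 29638.18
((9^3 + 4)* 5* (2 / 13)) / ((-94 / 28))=-102620 / 611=-167.95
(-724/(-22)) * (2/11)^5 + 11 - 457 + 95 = -621806327/1771561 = -350.99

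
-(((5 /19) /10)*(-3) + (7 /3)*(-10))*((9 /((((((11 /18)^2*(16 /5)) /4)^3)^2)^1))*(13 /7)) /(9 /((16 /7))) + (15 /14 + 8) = 816674480133815944411 /5843753637454502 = 139751.70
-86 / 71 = -1.21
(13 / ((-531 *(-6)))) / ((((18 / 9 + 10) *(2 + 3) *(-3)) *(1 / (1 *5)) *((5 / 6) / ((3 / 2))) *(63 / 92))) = -299 / 1003590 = -0.00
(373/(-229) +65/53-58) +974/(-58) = -26466789/351973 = -75.20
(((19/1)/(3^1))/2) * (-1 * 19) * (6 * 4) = -1444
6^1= 6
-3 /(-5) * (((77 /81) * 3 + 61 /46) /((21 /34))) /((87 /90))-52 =-2008666 /42021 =-47.80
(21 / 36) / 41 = 7 / 492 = 0.01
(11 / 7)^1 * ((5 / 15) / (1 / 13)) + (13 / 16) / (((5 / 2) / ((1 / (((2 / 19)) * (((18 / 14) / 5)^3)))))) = 15382159 / 81648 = 188.40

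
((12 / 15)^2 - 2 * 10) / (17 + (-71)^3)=242 / 4473675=0.00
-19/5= -3.80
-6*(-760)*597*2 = 5444640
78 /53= 1.47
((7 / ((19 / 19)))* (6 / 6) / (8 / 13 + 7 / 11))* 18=18018 / 179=100.66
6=6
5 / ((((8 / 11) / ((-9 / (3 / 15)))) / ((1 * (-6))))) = 7425 / 4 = 1856.25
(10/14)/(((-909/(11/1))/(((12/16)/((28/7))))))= -55/33936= -0.00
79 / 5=15.80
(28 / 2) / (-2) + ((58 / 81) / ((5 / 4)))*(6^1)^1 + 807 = 108464 / 135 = 803.44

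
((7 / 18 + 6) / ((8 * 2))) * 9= 3.59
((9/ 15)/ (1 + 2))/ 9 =1/ 45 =0.02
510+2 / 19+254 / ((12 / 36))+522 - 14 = 1780.11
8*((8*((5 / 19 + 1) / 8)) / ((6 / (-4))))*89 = -11392 / 19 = -599.58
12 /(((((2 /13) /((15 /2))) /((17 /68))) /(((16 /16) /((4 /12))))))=1755 /4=438.75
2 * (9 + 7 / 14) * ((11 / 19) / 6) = 11 / 6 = 1.83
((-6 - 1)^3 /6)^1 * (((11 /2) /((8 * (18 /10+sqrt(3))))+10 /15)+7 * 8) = -2035705 /576+94325 * sqrt(3) /576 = -3250.57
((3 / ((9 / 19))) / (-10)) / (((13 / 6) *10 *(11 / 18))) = -171 / 3575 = -0.05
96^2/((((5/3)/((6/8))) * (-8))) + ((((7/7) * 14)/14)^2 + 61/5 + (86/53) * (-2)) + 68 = -116718/265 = -440.45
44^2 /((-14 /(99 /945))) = -10648 /735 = -14.49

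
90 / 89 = 1.01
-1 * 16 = -16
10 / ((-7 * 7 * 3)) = -10 / 147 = -0.07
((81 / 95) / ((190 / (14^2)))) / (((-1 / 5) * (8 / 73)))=-289737 / 7220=-40.13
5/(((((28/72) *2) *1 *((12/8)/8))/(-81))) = -19440/7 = -2777.14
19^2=361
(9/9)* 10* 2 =20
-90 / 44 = -45 / 22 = -2.05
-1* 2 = -2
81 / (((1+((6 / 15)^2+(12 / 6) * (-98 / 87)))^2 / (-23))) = -8813154375 / 5650129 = -1559.81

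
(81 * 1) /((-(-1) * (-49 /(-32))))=2592 /49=52.90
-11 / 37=-0.30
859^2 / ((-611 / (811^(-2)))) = -737881 / 401867531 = -0.00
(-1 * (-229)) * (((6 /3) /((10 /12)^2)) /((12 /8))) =10992 /25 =439.68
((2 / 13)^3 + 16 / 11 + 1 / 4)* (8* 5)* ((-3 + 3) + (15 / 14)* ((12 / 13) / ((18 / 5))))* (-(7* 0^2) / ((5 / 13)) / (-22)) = 0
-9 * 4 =-36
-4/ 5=-0.80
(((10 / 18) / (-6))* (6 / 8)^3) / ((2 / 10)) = -25 / 128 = -0.20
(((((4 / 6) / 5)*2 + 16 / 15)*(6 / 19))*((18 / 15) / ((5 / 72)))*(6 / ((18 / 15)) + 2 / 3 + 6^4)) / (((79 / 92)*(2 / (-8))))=-331094016 / 7505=-44116.46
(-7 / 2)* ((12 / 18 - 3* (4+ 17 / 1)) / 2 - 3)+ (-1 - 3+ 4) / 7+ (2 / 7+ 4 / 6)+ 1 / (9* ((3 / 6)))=30431 / 252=120.76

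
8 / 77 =0.10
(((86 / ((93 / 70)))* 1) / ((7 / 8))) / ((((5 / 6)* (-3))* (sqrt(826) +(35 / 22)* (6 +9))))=1513600 / 549847 - 1331968* sqrt(826) / 11546787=-0.56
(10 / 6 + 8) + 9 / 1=56 / 3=18.67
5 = 5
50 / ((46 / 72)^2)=64800 / 529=122.50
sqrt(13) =3.61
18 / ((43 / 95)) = 1710 / 43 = 39.77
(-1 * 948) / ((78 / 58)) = -9164 / 13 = -704.92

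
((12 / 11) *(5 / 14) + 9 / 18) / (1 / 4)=274 / 77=3.56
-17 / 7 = -2.43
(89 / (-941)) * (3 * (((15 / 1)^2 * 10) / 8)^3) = -380162109375 / 60224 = -6312468.61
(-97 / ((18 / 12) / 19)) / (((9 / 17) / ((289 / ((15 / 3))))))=-18109318 / 135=-134143.10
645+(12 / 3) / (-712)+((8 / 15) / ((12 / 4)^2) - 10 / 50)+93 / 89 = 15520943 / 24030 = 645.90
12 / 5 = 2.40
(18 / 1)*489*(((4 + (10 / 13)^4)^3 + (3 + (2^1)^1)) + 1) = 18111786540761603340 / 23298085122481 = 777393.78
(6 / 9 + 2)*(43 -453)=-3280 / 3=-1093.33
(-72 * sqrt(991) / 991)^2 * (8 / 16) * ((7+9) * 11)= 456192 / 991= 460.34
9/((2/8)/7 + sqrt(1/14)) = -252/55 + 504 * sqrt(14)/55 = 29.71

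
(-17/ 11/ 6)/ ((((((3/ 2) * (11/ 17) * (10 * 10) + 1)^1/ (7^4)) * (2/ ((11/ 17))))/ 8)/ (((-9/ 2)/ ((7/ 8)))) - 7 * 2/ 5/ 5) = 0.46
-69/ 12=-23/ 4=-5.75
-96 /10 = -48 /5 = -9.60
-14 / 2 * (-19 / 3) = 133 / 3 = 44.33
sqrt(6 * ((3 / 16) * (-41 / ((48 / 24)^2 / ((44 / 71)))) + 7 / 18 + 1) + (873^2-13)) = sqrt(553223914662) / 852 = 872.99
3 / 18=1 / 6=0.17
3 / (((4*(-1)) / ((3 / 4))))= -0.56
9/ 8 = 1.12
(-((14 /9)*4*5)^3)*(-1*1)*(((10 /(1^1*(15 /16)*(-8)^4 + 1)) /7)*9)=100.80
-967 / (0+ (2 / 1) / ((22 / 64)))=-10637 / 64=-166.20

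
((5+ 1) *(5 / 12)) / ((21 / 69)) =115 / 14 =8.21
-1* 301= -301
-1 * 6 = -6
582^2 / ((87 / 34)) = 3838872 / 29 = 132374.90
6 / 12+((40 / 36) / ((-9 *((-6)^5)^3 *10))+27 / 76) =618880985948179 / 723614691262464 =0.86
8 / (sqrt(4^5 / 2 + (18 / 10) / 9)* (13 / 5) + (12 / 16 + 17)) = -284000 / 6294819 + 8320* sqrt(12805) / 6294819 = 0.10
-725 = -725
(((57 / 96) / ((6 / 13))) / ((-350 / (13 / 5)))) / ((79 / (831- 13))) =-1313299 / 13272000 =-0.10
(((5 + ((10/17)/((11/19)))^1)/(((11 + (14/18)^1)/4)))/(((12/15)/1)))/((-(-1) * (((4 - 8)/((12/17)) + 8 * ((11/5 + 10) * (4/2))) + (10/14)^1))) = 5315625/395964272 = 0.01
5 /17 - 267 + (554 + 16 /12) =14720 /51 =288.63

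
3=3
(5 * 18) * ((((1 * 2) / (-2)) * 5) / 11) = -450 / 11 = -40.91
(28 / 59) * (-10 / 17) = -280 / 1003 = -0.28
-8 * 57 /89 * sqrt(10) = -456 * sqrt(10) /89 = -16.20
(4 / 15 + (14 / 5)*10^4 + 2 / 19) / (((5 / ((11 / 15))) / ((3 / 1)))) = 87781166 / 7125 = 12320.16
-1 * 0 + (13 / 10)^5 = 371293 / 100000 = 3.71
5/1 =5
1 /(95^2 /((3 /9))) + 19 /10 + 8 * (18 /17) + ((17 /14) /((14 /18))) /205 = 9596681263 /924692475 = 10.38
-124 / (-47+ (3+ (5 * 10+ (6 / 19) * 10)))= -1178 / 87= -13.54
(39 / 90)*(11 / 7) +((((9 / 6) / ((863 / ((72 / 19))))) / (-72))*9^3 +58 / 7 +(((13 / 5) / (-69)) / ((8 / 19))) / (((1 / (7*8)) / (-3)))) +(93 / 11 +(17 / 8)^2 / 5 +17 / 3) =38.96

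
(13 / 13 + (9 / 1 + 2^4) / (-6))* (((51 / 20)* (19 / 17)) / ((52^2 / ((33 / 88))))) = -1083 / 865280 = -0.00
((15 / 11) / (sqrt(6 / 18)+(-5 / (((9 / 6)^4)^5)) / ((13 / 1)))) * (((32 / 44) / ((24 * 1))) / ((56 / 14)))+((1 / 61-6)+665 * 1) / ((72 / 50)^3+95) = 3424409104301034945615 * sqrt(3) / 331482787992249486645932+52053184295468469261807504043800 / 7739533971834066287782370717353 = 6.74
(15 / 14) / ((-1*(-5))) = 3 / 14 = 0.21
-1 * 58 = -58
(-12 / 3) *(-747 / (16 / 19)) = 14193 / 4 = 3548.25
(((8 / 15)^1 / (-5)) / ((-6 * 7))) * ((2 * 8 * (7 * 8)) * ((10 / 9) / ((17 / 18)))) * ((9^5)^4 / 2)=1383272158897143899136 / 85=16273790104672281166.31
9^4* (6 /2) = 19683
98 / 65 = 1.51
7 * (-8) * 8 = -448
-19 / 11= -1.73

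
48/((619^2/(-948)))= -45504/383161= -0.12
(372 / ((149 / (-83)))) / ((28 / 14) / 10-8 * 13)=51460 / 25777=2.00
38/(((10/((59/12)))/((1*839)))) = 940519/60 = 15675.32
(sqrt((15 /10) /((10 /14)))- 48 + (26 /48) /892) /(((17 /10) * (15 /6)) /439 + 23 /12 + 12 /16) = -19613203 /1093592 + 2634 * sqrt(210) /70495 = -17.39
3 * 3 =9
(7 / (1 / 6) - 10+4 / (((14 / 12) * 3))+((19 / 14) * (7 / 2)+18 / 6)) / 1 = 1145 / 28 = 40.89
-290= -290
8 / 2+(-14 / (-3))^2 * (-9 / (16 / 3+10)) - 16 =-570 / 23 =-24.78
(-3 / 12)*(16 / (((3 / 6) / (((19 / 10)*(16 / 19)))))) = -64 / 5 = -12.80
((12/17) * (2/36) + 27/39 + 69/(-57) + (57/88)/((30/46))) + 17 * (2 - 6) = -374052311/5542680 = -67.49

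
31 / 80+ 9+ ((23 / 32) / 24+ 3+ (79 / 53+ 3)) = 3441119 / 203520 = 16.91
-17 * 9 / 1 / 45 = -17 / 5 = -3.40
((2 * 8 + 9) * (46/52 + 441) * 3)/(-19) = -861675/494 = -1744.28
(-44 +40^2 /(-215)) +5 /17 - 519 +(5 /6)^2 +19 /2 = -14735731 /26316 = -559.95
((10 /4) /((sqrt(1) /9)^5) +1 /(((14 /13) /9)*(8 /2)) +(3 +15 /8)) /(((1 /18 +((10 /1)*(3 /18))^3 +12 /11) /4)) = 102234.80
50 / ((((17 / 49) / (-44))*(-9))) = 107800 / 153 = 704.58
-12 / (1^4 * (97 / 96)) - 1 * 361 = -372.88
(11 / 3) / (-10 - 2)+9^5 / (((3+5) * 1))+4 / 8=531455 / 72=7381.32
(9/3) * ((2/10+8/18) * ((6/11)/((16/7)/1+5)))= 0.14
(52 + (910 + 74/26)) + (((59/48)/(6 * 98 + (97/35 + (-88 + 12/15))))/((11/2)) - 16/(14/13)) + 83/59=4753547963797/4996391400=951.40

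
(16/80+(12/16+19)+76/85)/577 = 7087/196180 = 0.04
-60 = -60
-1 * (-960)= 960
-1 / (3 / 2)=-0.67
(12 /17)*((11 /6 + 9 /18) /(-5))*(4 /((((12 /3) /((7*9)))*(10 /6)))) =-5292 /425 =-12.45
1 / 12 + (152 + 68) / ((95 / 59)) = 31171 / 228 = 136.71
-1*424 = -424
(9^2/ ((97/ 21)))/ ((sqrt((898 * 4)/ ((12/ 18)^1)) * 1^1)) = 567 * sqrt(1347)/ 87106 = 0.24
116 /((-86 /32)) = -1856 /43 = -43.16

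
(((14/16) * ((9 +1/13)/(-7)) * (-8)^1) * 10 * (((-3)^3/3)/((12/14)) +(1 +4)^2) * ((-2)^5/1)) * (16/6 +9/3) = -9307840/39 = -238662.56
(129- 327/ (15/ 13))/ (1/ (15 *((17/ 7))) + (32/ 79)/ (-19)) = -59097372/ 2347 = -25179.96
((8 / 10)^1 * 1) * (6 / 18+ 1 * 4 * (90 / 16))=274 / 15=18.27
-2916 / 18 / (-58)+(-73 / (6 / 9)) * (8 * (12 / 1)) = -304767 / 29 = -10509.21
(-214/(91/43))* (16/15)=-147232/1365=-107.86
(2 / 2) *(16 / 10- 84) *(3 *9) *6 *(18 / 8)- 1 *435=-152349 / 5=-30469.80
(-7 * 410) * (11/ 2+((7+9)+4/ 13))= -813645/ 13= -62588.08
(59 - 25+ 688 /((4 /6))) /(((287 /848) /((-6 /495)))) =-44096 /1155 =-38.18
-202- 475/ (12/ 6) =-879/ 2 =-439.50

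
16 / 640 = 1 / 40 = 0.02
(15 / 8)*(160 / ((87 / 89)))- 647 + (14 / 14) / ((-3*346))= -10237823 / 30102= -340.10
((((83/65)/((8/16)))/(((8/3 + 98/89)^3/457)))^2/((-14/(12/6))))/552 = -173754034833752019861003/1410166746654684628355200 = -0.12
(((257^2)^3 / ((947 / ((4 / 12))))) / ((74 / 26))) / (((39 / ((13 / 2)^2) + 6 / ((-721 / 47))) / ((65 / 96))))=2282096820833330475065 / 50314882752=45356298097.36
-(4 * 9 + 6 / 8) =-147 / 4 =-36.75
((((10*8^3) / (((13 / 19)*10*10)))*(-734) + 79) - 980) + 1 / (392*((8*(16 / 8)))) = -22759463487 / 407680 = -55826.78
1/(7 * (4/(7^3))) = 49/4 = 12.25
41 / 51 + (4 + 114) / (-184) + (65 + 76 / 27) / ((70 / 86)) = 123378757 / 1477980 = 83.48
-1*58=-58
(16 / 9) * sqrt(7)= 4.70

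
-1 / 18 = -0.06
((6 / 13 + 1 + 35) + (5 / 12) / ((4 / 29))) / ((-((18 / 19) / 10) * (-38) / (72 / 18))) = 123185 / 2808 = 43.87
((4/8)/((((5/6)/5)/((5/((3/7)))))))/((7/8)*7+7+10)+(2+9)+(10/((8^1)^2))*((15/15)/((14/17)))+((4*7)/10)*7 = 2677293/82880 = 32.30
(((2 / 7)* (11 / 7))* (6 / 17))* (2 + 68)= 1320 / 119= 11.09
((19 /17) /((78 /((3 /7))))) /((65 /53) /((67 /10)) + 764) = 67469 /8395921716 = 0.00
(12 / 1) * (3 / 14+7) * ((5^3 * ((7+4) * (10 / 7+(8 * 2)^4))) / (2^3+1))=127421145500 / 147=866810513.61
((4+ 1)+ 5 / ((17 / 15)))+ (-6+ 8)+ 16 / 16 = 211 / 17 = 12.41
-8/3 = -2.67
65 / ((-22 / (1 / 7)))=-65 / 154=-0.42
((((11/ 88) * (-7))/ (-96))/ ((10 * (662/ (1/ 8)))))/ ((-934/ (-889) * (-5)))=-6223/ 189944217600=-0.00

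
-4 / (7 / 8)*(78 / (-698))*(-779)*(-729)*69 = 48902229792 / 2443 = 20017286.04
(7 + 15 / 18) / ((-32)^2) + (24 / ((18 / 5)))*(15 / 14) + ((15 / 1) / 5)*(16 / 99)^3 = 33213729275 / 4636735488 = 7.16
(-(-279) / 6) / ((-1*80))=-93 / 160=-0.58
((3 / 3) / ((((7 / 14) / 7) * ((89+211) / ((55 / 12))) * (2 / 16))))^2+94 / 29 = 362291 / 58725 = 6.17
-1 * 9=-9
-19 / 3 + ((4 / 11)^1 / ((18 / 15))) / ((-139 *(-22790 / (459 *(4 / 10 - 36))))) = -331117847 / 52268865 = -6.33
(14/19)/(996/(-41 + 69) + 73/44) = 4312/217873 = 0.02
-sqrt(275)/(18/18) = -5 *sqrt(11) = -16.58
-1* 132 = -132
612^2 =374544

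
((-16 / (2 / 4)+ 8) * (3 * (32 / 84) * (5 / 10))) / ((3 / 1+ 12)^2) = -32 / 525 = -0.06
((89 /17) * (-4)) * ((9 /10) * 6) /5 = -9612 /425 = -22.62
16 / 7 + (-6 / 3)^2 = 44 / 7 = 6.29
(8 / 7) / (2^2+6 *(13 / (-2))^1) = -8 / 245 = -0.03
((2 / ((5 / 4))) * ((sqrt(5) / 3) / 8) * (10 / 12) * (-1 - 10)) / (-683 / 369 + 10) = -451 * sqrt(5) / 6014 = -0.17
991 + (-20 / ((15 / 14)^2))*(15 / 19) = 55703 / 57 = 977.25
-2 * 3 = -6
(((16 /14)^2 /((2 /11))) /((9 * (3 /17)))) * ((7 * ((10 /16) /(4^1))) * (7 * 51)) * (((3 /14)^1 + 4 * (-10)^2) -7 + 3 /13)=379397755 /546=694867.68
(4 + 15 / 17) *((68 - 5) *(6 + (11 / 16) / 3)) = 521157 / 272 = 1916.02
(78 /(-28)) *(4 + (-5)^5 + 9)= 60684 /7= 8669.14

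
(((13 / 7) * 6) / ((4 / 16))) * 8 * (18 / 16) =2808 / 7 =401.14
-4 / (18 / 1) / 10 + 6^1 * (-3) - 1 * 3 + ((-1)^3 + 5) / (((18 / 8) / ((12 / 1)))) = 0.31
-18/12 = -3/2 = -1.50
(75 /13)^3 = 421875 /2197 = 192.02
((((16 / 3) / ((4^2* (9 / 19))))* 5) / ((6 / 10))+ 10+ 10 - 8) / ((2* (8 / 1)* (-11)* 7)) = -1447 / 99792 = -0.01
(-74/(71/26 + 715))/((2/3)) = -2886/18661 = -0.15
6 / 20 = 3 / 10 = 0.30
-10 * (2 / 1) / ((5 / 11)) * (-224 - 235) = 20196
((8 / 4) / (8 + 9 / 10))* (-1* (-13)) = 260 / 89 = 2.92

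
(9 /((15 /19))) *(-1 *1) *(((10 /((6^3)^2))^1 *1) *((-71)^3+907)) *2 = 1744.62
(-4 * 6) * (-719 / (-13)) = -17256 / 13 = -1327.38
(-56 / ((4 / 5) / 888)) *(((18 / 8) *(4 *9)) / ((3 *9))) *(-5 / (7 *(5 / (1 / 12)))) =2220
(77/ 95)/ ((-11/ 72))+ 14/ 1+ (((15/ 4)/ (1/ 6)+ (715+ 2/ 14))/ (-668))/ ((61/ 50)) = 211078311/ 27097420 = 7.79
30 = 30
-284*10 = -2840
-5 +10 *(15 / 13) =6.54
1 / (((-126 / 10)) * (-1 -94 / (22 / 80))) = 55 / 237573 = 0.00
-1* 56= -56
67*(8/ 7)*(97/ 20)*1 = 12998/ 35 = 371.37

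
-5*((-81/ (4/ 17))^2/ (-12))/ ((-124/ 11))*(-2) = 34762365/ 3968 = 8760.68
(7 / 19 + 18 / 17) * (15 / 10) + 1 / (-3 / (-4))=6733 / 1938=3.47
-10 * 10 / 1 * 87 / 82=-4350 / 41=-106.10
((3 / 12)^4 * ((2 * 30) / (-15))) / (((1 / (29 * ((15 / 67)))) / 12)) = -1305 / 1072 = -1.22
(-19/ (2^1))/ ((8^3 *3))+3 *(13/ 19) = 119447/ 58368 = 2.05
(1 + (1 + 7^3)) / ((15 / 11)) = 253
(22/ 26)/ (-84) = -11/ 1092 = -0.01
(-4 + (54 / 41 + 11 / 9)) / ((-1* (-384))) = -539 / 141696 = -0.00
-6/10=-0.60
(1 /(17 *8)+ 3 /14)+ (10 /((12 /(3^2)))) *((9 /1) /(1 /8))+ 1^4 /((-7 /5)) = 73373 /136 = 539.51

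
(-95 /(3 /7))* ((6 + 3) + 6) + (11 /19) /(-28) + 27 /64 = -28298985 /8512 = -3324.60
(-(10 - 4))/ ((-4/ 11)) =33/ 2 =16.50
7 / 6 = 1.17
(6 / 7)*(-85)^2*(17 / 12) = 122825 / 14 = 8773.21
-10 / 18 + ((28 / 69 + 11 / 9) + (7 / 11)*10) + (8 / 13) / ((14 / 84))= 109804 / 9867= 11.13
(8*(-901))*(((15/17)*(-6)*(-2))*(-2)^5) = 2442240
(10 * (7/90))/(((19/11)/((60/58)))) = 770/1653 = 0.47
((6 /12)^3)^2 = 1 /64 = 0.02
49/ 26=1.88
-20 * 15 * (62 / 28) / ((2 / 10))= -23250 / 7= -3321.43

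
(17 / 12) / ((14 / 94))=799 / 84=9.51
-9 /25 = -0.36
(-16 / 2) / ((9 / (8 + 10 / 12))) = -7.85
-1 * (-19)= 19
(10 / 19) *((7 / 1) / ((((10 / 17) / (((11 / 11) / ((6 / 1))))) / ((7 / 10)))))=833 / 1140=0.73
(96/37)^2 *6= 55296/1369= 40.39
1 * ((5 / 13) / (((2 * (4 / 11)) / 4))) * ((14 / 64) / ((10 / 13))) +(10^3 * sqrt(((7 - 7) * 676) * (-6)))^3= 0.60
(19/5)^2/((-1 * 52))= -361/1300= -0.28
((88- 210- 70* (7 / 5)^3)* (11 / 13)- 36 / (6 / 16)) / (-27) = 9044 / 675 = 13.40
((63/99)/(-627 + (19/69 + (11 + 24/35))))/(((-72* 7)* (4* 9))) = 805/14116471776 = 0.00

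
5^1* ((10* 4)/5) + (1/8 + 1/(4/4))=329/8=41.12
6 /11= 0.55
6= 6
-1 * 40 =-40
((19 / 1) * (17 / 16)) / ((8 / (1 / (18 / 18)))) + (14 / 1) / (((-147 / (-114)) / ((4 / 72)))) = 25213 / 8064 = 3.13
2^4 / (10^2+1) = 16 / 101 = 0.16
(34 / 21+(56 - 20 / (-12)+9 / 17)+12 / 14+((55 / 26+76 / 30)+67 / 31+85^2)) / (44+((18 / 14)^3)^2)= 176335130943839 / 1173164623410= 150.31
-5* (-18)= 90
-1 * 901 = -901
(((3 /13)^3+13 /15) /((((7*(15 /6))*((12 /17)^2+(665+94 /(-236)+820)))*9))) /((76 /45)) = 70557038 /31711037761455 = 0.00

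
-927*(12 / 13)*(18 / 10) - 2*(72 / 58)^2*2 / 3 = -84309876 / 54665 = -1542.30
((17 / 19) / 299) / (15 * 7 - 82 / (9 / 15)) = -51 / 539695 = -0.00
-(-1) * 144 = 144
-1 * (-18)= 18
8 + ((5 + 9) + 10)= 32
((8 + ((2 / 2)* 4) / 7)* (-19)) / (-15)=76 / 7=10.86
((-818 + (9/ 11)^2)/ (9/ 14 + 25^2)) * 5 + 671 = 704229179/ 1059839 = 664.47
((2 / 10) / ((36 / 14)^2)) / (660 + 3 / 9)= 7 / 152820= 0.00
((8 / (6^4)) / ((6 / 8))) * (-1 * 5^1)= -10 / 243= -0.04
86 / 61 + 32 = 2038 / 61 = 33.41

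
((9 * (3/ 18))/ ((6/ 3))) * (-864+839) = -75/ 4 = -18.75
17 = 17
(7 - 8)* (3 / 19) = -3 / 19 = -0.16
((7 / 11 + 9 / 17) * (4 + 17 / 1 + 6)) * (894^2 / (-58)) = -2352151548 / 5423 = -433736.22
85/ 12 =7.08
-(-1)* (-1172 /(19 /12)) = -14064 /19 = -740.21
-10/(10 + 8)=-5/9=-0.56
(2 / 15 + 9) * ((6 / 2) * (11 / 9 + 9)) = 12604 / 45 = 280.09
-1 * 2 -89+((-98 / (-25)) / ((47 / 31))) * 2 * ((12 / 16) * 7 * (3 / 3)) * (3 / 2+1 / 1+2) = 73241 / 2350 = 31.17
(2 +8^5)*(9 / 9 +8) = 294930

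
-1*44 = -44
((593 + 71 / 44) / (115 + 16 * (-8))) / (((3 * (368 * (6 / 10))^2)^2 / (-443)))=89430625 / 94412568526848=0.00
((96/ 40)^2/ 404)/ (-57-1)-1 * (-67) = 4906057/ 73225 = 67.00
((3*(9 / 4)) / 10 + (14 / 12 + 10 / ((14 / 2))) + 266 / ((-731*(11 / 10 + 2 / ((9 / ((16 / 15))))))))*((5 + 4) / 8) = 104933649 / 31111360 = 3.37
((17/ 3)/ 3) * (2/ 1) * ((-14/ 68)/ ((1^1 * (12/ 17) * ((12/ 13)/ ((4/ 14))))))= -221/ 648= -0.34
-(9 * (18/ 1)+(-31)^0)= -163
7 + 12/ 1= 19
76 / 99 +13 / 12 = 733 / 396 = 1.85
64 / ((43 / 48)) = 3072 / 43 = 71.44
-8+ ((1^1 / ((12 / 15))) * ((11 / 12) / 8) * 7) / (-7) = -3127 / 384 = -8.14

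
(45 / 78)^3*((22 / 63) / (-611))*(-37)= 152625 / 37586276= 0.00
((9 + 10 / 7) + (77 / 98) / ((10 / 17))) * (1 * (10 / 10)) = 1647 / 140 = 11.76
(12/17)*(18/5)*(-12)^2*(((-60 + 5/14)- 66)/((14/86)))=-1176306624/4165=-282426.56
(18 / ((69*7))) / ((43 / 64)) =384 / 6923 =0.06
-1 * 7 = -7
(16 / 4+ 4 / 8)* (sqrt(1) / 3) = 3 / 2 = 1.50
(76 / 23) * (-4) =-304 / 23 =-13.22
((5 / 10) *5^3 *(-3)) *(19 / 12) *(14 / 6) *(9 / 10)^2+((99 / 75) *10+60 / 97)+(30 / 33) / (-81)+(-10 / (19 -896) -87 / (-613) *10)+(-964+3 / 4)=-11218871324584141 / 7434118660320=-1509.11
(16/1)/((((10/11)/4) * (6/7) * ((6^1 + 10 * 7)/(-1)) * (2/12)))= -616/95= -6.48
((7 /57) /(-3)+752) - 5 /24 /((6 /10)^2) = 3083665 /4104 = 751.38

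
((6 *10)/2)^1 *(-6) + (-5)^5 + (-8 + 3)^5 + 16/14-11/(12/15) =-180393/28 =-6442.61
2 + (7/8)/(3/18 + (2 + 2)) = 2.21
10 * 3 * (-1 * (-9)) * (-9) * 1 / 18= -135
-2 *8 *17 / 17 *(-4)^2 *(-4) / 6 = 512 / 3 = 170.67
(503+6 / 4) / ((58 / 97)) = 97873 / 116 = 843.73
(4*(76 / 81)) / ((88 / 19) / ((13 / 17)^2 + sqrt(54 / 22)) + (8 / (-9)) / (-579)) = 4286127944124262 / 9059523799695639 + 667119984004386*sqrt(33) / 3019841266565213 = 1.74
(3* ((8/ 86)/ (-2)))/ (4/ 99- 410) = 297/ 872599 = 0.00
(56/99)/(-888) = -7/10989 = -0.00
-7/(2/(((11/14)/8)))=-11/32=-0.34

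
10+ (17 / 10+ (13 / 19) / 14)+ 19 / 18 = 153269 / 11970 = 12.80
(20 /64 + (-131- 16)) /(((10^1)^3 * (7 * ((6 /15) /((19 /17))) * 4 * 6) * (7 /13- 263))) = 579709 /62365900800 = 0.00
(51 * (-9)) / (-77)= 459 / 77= 5.96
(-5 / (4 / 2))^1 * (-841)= 2102.50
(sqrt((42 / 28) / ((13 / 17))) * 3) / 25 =3 * sqrt(1326) / 650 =0.17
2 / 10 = 1 / 5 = 0.20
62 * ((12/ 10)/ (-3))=-124/ 5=-24.80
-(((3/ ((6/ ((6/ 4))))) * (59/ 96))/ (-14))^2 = -3481/ 3211264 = -0.00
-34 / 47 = -0.72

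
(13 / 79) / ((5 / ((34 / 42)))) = 221 / 8295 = 0.03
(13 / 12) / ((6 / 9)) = 13 / 8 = 1.62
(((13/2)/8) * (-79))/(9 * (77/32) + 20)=-2054/1333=-1.54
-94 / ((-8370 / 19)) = 893 / 4185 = 0.21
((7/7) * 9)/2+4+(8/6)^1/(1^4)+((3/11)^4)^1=864305/87846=9.84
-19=-19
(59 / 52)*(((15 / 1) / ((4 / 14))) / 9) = 2065 / 312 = 6.62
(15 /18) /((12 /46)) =115 /36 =3.19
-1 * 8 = -8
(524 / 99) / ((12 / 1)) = 131 / 297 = 0.44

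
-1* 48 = -48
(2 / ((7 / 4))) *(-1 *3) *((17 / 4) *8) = -816 / 7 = -116.57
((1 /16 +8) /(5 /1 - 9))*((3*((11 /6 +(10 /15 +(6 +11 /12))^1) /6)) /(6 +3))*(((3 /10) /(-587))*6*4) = 4859 /375680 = 0.01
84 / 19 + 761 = 765.42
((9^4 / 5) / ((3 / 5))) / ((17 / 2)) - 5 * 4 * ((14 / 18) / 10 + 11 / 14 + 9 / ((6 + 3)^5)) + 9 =194425565 / 780759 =249.02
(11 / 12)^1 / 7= 11 / 84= 0.13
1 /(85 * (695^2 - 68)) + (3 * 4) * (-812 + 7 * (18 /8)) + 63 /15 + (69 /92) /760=-238380472350793 /24959217760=-9550.80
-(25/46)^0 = -1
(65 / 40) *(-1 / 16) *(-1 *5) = 65 / 128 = 0.51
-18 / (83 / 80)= -1440 / 83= -17.35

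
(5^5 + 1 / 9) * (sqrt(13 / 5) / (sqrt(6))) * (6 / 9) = 1371.47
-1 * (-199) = 199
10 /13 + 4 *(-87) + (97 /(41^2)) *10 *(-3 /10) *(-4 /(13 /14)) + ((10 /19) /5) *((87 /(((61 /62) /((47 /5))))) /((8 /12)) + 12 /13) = -27245530228 /126638135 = -215.14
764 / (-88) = -191 / 22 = -8.68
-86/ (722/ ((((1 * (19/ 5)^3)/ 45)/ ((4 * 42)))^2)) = -5603803/ 893025000000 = -0.00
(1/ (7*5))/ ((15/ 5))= 1/ 105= 0.01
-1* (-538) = 538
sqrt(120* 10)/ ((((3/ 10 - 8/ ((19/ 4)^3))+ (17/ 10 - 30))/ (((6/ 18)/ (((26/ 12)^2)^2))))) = -0.02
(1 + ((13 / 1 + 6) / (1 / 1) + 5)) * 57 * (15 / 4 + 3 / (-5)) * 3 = 53865 / 4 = 13466.25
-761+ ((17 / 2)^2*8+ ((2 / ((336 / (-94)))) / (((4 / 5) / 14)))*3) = -1699 / 8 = -212.38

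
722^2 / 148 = 130321 / 37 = 3522.19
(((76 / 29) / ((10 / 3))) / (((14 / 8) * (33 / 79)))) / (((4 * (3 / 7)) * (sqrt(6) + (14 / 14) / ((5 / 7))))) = -21014 / 96657 + 15010 * sqrt(6) / 96657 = 0.16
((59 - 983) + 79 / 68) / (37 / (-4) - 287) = 62753 / 20145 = 3.12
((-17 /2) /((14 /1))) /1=-17 /28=-0.61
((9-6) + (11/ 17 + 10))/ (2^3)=29/ 17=1.71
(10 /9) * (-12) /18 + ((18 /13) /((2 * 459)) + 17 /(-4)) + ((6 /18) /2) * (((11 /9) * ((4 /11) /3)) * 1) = -4.96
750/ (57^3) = 250/ 61731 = 0.00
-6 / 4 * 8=-12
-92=-92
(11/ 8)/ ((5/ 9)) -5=-101/ 40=-2.52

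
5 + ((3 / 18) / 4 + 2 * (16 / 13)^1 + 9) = 5149 / 312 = 16.50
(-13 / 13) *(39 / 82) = -39 / 82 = -0.48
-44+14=-30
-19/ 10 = -1.90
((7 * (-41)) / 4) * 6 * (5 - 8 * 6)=18511.50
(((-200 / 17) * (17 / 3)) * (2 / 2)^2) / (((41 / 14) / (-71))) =198800 / 123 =1616.26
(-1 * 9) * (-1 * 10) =90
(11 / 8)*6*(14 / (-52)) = -231 / 104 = -2.22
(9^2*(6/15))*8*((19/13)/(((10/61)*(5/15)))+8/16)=2295216/325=7062.20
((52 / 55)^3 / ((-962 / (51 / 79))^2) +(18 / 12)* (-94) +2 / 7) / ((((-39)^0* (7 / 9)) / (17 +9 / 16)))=-3541039390425839751 / 1114453010902000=-3177.38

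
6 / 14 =3 / 7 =0.43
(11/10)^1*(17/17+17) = 99/5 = 19.80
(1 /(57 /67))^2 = 4489 /3249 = 1.38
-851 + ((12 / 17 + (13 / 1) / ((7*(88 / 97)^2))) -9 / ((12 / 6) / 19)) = -860288579 / 921536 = -933.54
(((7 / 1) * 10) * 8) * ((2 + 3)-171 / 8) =-9170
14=14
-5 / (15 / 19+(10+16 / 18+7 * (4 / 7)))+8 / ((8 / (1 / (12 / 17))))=35317 / 32172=1.10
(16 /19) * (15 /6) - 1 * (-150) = 2890 /19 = 152.11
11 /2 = 5.50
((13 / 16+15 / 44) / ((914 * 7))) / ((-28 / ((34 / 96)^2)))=-8381 / 10377658368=-0.00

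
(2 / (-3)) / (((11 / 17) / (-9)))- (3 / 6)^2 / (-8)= 3275 / 352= 9.30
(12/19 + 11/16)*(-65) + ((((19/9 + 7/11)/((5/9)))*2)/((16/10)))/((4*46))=-6591861/76912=-85.71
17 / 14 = 1.21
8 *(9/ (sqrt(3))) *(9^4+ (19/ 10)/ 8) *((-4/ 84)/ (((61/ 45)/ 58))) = -136998639 *sqrt(3)/ 427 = -555711.01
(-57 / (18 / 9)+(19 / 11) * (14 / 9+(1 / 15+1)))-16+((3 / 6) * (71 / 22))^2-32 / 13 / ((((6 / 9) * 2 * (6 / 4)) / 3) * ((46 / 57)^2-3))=-309359205569 / 8642565360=-35.79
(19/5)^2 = 361/25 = 14.44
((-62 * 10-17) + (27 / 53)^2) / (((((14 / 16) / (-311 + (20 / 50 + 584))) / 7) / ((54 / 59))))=-1056249360576 / 828655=-1274655.15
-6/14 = -3/7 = -0.43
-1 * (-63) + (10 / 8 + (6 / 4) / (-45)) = 3853 / 60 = 64.22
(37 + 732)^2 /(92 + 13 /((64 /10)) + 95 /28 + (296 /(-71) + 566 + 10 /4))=9405005344 /10524553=893.63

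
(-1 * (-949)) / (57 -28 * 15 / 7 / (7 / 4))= 41.78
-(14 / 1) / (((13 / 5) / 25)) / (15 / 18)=-2100 / 13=-161.54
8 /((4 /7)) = 14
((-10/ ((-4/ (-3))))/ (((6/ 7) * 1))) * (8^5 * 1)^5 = -330565653800875164958720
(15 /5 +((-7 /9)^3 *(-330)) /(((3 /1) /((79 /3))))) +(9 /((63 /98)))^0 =2989418 /2187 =1366.90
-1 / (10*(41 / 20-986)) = 2 / 19679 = 0.00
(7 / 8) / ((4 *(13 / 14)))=49 / 208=0.24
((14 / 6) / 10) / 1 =7 / 30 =0.23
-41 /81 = -0.51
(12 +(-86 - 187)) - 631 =-892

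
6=6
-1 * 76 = -76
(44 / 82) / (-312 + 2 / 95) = -1045 / 607579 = -0.00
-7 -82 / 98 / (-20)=-6819 / 980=-6.96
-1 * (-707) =707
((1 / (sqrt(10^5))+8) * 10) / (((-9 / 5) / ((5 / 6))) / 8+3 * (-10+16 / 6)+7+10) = -8000 / 527 - sqrt(10) / 527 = -15.19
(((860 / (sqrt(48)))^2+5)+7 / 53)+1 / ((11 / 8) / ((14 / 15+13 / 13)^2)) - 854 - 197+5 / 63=4396847921 / 306075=14365.26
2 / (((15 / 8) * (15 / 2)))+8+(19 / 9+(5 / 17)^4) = 64274524 / 6264075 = 10.26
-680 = -680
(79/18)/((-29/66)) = -869/87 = -9.99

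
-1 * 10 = -10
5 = 5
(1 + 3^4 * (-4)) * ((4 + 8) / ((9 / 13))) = -16796 / 3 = -5598.67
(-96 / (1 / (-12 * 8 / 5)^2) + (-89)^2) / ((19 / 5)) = -686711 / 95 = -7228.54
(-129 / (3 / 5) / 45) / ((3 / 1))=-43 / 27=-1.59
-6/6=-1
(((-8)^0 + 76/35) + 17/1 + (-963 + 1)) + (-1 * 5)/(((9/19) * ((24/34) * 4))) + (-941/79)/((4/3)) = -1140131807/1194480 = -954.50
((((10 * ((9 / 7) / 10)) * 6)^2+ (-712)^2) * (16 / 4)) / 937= 99372688 / 45913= 2164.37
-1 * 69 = -69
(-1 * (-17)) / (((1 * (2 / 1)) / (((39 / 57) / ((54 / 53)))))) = 11713 / 2052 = 5.71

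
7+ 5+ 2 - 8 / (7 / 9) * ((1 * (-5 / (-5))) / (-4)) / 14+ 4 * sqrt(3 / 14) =2 * sqrt(42) / 7+ 695 / 49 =16.04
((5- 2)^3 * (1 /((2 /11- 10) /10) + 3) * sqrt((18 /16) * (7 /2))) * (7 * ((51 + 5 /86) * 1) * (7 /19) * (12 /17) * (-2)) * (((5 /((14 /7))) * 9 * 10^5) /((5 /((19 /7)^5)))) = -123989996045925000 * sqrt(7) /250733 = -1308350694154.34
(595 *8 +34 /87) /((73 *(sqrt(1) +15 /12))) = 1656616 /57159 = 28.98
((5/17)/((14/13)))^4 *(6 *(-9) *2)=-481966875/802135684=-0.60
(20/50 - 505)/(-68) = 2523/340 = 7.42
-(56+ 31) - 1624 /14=-203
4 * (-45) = -180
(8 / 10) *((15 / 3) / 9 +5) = 40 / 9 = 4.44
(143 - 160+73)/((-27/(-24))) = 448/9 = 49.78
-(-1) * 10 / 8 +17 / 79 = 463 / 316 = 1.47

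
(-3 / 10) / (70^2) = -3 / 49000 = -0.00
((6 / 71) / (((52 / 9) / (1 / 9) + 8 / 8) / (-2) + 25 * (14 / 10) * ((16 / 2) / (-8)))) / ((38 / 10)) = -20 / 55309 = -0.00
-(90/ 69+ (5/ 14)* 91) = -33.80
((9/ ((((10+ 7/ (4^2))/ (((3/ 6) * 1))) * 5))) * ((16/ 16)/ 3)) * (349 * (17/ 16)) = 17799/ 1670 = 10.66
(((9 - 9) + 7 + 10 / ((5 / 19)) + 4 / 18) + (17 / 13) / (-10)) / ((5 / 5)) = 52757 / 1170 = 45.09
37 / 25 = 1.48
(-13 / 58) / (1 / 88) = -572 / 29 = -19.72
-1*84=-84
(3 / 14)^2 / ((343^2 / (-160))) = -360 / 5764801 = -0.00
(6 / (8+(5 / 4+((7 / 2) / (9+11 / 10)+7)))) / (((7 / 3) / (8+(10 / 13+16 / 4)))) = 134128 / 67795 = 1.98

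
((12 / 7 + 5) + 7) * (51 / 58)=2448 / 203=12.06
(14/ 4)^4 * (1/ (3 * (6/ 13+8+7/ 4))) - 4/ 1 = 5725/ 6372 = 0.90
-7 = -7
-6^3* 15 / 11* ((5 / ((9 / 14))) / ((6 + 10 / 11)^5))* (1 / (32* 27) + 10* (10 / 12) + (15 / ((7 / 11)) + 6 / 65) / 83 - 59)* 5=601693924946675 / 16414991284224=36.66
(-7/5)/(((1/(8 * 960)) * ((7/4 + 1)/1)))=-43008/11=-3909.82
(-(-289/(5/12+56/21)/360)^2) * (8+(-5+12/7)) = -918731/2874900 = -0.32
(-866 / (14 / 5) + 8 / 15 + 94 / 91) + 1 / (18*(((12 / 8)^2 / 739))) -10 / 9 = -10709459 / 36855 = -290.58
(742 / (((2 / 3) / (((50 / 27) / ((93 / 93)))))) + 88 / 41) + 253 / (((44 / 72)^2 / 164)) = 459339994 / 4059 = 113165.80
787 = 787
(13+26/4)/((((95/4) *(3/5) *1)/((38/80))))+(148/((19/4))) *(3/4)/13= 12091/4940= 2.45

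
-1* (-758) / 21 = 758 / 21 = 36.10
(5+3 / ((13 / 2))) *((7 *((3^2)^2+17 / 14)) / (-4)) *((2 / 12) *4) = -81721 / 156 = -523.85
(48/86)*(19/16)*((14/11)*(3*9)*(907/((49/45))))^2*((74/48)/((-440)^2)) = 34149350363103/7897238272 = 4324.21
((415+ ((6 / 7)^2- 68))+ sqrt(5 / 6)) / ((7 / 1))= sqrt(30) / 42+ 17039 / 343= 49.81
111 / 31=3.58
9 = 9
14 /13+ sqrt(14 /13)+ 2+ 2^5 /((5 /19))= sqrt(182) /13+ 8104 /65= 125.71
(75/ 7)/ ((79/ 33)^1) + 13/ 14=5.40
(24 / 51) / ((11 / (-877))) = -37.52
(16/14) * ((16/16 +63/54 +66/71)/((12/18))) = 2638/497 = 5.31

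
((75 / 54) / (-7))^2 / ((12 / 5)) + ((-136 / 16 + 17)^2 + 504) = 576.27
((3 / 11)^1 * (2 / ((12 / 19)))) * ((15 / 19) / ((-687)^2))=5 / 3461106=0.00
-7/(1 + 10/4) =-2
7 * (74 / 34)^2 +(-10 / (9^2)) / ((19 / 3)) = 4913189 / 148257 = 33.14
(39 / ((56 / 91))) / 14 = 507 / 112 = 4.53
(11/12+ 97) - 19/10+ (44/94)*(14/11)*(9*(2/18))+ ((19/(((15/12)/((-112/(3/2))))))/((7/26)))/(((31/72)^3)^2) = -1655870363945485057/2502760380420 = -661617.62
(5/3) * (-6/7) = -10/7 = -1.43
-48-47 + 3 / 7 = -662 / 7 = -94.57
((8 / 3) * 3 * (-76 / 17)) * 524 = -318592 / 17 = -18740.71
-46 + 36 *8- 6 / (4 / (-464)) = 938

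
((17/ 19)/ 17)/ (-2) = -0.03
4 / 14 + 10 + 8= 128 / 7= 18.29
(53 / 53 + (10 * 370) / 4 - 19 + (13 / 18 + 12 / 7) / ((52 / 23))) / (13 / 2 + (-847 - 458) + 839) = -5949725 / 3010644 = -1.98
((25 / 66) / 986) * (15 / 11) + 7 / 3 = 1670659 / 715836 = 2.33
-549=-549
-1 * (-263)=263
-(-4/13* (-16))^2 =-24.24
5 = 5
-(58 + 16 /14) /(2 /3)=-621 /7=-88.71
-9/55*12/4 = -27/55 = -0.49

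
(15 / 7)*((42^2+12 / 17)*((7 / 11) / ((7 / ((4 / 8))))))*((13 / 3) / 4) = 243750 / 1309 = 186.21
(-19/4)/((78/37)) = -703/312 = -2.25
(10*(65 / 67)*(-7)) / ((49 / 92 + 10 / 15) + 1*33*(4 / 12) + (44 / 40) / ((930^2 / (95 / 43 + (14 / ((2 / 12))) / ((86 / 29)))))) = -5.57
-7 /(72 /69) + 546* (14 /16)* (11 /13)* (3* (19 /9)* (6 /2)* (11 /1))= 2027557 /24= 84481.54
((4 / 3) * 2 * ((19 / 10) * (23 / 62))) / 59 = 874 / 27435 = 0.03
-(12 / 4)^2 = -9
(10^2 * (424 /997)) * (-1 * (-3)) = 127200 /997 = 127.58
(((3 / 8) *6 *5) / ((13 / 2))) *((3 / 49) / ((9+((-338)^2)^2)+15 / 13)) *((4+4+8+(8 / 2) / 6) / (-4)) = -45 / 1330228402384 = -0.00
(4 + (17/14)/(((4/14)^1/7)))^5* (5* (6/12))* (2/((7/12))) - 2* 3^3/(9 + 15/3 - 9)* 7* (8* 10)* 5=672550825545/1792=375307380.33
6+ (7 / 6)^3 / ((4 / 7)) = 7585 / 864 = 8.78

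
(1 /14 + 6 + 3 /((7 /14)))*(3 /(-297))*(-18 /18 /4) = 169 /5544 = 0.03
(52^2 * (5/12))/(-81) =-3380/243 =-13.91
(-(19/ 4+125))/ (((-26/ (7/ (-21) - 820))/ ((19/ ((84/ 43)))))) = -347840201/ 8736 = -39816.87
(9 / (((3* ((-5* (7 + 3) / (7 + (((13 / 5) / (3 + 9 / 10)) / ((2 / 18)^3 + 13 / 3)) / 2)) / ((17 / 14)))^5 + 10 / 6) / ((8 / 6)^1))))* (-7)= 2001222912816149248488797602452 / 476575750048077770753006174650745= 0.00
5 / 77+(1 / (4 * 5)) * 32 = 641 / 385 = 1.66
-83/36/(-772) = 83/27792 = 0.00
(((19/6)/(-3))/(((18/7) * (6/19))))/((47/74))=-93499/45684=-2.05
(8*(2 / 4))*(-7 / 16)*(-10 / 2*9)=315 / 4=78.75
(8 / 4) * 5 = 10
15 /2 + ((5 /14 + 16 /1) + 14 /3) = 599 /21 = 28.52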